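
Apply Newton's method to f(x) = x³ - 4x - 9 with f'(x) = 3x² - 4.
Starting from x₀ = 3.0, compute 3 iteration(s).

f(x) = x³ - 4x - 9
f'(x) = 3x² - 4
x₀ = 3.0

Newton-Raphson formula: x_{n+1} = x_n - f(x_n)/f'(x_n)

Iteration 1:
  f(3.000000) = 6.000000
  f'(3.000000) = 23.000000
  x_1 = 3.000000 - 6.000000/23.000000 = 2.739130
Iteration 2:
  f(2.739130) = 0.594723
  f'(2.739130) = 18.508507
  x_2 = 2.739130 - 0.594723/18.508507 = 2.706998
Iteration 3:
  f(2.706998) = 0.008451
  f'(2.706998) = 17.983514
  x_3 = 2.706998 - 0.008451/17.983514 = 2.706528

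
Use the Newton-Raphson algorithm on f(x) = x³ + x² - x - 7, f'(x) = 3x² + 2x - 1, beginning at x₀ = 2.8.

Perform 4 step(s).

f(x) = x³ + x² - x - 7
f'(x) = 3x² + 2x - 1
x₀ = 2.8

Newton-Raphson formula: x_{n+1} = x_n - f(x_n)/f'(x_n)

Iteration 1:
  f(2.800000) = 19.992000
  f'(2.800000) = 28.120000
  x_1 = 2.800000 - 19.992000/28.120000 = 2.089047
Iteration 2:
  f(2.089047) = 4.391916
  f'(2.089047) = 16.270445
  x_2 = 2.089047 - 4.391916/16.270445 = 1.819115
Iteration 3:
  f(1.819115) = 0.509840
  f'(1.819115) = 12.565766
  x_3 = 1.819115 - 0.509840/12.565766 = 1.778541
Iteration 4:
  f(1.778541) = 0.010563
  f'(1.778541) = 12.046707
  x_4 = 1.778541 - 0.010563/12.046707 = 1.777664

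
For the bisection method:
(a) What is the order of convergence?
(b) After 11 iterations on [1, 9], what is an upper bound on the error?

(a) Bisection has linear (order 1) convergence; the error is halved each step.

(b) Error bound = (b-a)/2^n = (9 - 1)/2^{11}
    = 8/2^{11}

(a) 1 (linear); (b) error ≤ 3.91e-03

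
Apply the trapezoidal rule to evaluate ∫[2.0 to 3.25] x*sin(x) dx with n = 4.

f(x) = x*sin(x)
a = 2.0, b = 3.25, n = 4
h = (b - a)/n = 0.312500

Trapezoidal rule: (h/2)[f(x₀) + 2f(x₁) + 2f(x₂) + ... + f(xₙ)]

x_0 = 2.0000, f(x_0) = 1.818595, coefficient = 1
x_1 = 2.3125, f(x_1) = 1.705050, coefficient = 2
x_2 = 2.6250, f(x_2) = 1.296541, coefficient = 2
x_3 = 2.9375, f(x_3) = 0.595369, coefficient = 2
x_4 = 3.2500, f(x_4) = -0.351634, coefficient = 1

I ≈ (0.312500/2) × 8.660879 = 1.353262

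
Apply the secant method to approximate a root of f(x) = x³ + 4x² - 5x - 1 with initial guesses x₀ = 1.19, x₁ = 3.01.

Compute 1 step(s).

f(x) = x³ + 4x² - 5x - 1
x₀ = 1.19, x₁ = 3.01

Secant formula: x_{n+1} = x_n - f(x_n)(x_n - x_{n-1})/(f(x_n) - f(x_{n-1}))

Iteration 1:
  f(1.190000) = 0.399559
  f(3.010000) = 47.461301
  x_2 = 3.010000 - 47.461301×(3.010000 - 1.190000)/(47.461301 - 0.399559)
       = 1.174548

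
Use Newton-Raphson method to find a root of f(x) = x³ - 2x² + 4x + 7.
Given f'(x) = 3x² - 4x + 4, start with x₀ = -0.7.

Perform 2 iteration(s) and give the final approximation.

f(x) = x³ - 2x² + 4x + 7
f'(x) = 3x² - 4x + 4
x₀ = -0.7

Newton-Raphson formula: x_{n+1} = x_n - f(x_n)/f'(x_n)

Iteration 1:
  f(-0.700000) = 2.877000
  f'(-0.700000) = 8.270000
  x_1 = -0.700000 - 2.877000/8.270000 = -1.047884
Iteration 2:
  f(-1.047884) = -0.538297
  f'(-1.047884) = 11.485718
  x_2 = -1.047884 - (-0.538297)/11.485718 = -1.001017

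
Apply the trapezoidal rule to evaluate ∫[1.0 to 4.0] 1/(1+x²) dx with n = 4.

f(x) = 1/(1+x²)
a = 1.0, b = 4.0, n = 4
h = (b - a)/n = 0.750000

Trapezoidal rule: (h/2)[f(x₀) + 2f(x₁) + 2f(x₂) + ... + f(xₙ)]

x_0 = 1.0000, f(x_0) = 0.500000, coefficient = 1
x_1 = 1.7500, f(x_1) = 0.246154, coefficient = 2
x_2 = 2.5000, f(x_2) = 0.137931, coefficient = 2
x_3 = 3.2500, f(x_3) = 0.086486, coefficient = 2
x_4 = 4.0000, f(x_4) = 0.058824, coefficient = 1

I ≈ (0.750000/2) × 1.499966 = 0.562487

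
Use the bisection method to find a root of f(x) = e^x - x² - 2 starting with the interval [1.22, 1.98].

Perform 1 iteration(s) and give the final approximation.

f(x) = e^x - x² - 2
Initial interval: [1.22, 1.98]

Iteration 1:
  c_1 = (1.220000 + 1.980000)/2 = 1.600000
  f(c_1) = f(1.600000) = 0.393032
  f(a) × f(c) < 0, new interval: [1.220000, 1.600000]

After 1 iteration(s), the approximation is c_1 = 1.600000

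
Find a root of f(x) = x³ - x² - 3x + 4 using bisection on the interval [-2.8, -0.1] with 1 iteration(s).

f(x) = x³ - x² - 3x + 4
Initial interval: [-2.8, -0.1]

Iteration 1:
  c_1 = (-2.800000 + (-0.100000))/2 = -1.450000
  f(c_1) = f(-1.450000) = 3.198875
  f(a) × f(c) < 0, new interval: [-2.800000, -1.450000]

After 1 iteration(s), the approximation is c_1 = -1.450000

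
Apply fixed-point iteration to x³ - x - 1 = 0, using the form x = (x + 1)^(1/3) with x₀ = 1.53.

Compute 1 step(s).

Equation: x³ - x - 1 = 0
Fixed-point form: x = (x + 1)^(1/3)
x₀ = 1.53

x_1 = g(1.530000) = 1.362616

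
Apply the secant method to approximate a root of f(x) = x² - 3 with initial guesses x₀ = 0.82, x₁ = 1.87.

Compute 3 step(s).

f(x) = x² - 3
x₀ = 0.82, x₁ = 1.87

Secant formula: x_{n+1} = x_n - f(x_n)(x_n - x_{n-1})/(f(x_n) - f(x_{n-1}))

Iteration 1:
  f(0.820000) = -2.327600
  f(1.870000) = 0.496900
  x_2 = 1.870000 - 0.496900×(1.870000 - 0.820000)/(0.496900 - (-2.327600))
       = 1.685279
Iteration 2:
  f(1.870000) = 0.496900
  f(1.685279) = -0.159835
  x_3 = 1.685279 - (-0.159835)×(1.685279 - 1.870000)/(-0.159835 - 0.496900)
       = 1.730236
Iteration 3:
  f(1.685279) = -0.159835
  f(1.730236) = -0.006283
  x_4 = 1.730236 - (-0.006283)×(1.730236 - 1.685279)/(-0.006283 - (-0.159835))
       = 1.732076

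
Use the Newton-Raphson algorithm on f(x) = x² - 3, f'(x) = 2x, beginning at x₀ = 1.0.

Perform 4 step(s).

f(x) = x² - 3
f'(x) = 2x
x₀ = 1.0

Newton-Raphson formula: x_{n+1} = x_n - f(x_n)/f'(x_n)

Iteration 1:
  f(1.000000) = -2.000000
  f'(1.000000) = 2.000000
  x_1 = 1.000000 - (-2.000000)/2.000000 = 2.000000
Iteration 2:
  f(2.000000) = 1.000000
  f'(2.000000) = 4.000000
  x_2 = 2.000000 - 1.000000/4.000000 = 1.750000
Iteration 3:
  f(1.750000) = 0.062500
  f'(1.750000) = 3.500000
  x_3 = 1.750000 - 0.062500/3.500000 = 1.732143
Iteration 4:
  f(1.732143) = 0.000319
  f'(1.732143) = 3.464286
  x_4 = 1.732143 - 0.000319/3.464286 = 1.732051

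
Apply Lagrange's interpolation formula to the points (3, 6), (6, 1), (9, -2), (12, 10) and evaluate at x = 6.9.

Lagrange interpolation formula:
P(x) = Σ yᵢ × Lᵢ(x)
where Lᵢ(x) = Π_{j≠i} (x - xⱼ)/(xᵢ - xⱼ)

L_0(6.9) = (6.9 - 6)/(3 - 6) × (6.9 - 9)/(3 - 9) × (6.9 - 12)/(3 - 12) = -0.059500
L_1(6.9) = (6.9 - 3)/(6 - 3) × (6.9 - 9)/(6 - 9) × (6.9 - 12)/(6 - 12) = 0.773500
L_2(6.9) = (6.9 - 3)/(9 - 3) × (6.9 - 6)/(9 - 6) × (6.9 - 12)/(9 - 12) = 0.331500
L_3(6.9) = (6.9 - 3)/(12 - 3) × (6.9 - 6)/(12 - 6) × (6.9 - 9)/(12 - 9) = -0.045500

P(6.9) = 6×L_0(6.9) + 1×L_1(6.9) + (-2)×L_2(6.9) + 10×L_3(6.9)
P(6.9) = -0.701500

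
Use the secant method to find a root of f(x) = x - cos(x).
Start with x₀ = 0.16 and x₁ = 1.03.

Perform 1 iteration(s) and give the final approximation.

f(x) = x - cos(x)
x₀ = 0.16, x₁ = 1.03

Secant formula: x_{n+1} = x_n - f(x_n)(x_n - x_{n-1})/(f(x_n) - f(x_{n-1}))

Iteration 1:
  f(0.160000) = -0.827227
  f(1.030000) = 0.515181
  x_2 = 1.030000 - 0.515181×(1.030000 - 0.160000)/(0.515181 - (-0.827227))
       = 0.696117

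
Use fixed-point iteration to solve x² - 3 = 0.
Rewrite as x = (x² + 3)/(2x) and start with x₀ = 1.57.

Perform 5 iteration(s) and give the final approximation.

Equation: x² - 3 = 0
Fixed-point form: x = (x² + 3)/(2x)
x₀ = 1.57

x_1 = g(1.570000) = 1.740414
x_2 = g(1.740414) = 1.732071
x_3 = g(1.732071) = 1.732051
x_4 = g(1.732051) = 1.732051
x_5 = g(1.732051) = 1.732051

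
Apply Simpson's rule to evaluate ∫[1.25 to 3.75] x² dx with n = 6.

f(x) = x²
a = 1.25, b = 3.75, n = 6
h = (b - a)/n = 0.416667

Simpson's rule: (h/3)[f(x₀) + 4f(x₁) + 2f(x₂) + ... + f(xₙ)]

x_0 = 1.2500, f(x_0) = 1.562500, coefficient = 1
x_1 = 1.6667, f(x_1) = 2.777778, coefficient = 4
x_2 = 2.0833, f(x_2) = 4.340278, coefficient = 2
x_3 = 2.5000, f(x_3) = 6.250000, coefficient = 4
x_4 = 2.9167, f(x_4) = 8.506944, coefficient = 2
x_5 = 3.3333, f(x_5) = 11.111111, coefficient = 4
x_6 = 3.7500, f(x_6) = 14.062500, coefficient = 1

I ≈ (0.416667/3) × 121.875000 = 16.927083
Exact value: 16.927083
Error: 0.000000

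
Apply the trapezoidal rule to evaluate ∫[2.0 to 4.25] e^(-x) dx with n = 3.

f(x) = e^(-x)
a = 2.0, b = 4.25, n = 3
h = (b - a)/n = 0.750000

Trapezoidal rule: (h/2)[f(x₀) + 2f(x₁) + 2f(x₂) + ... + f(xₙ)]

x_0 = 2.0000, f(x_0) = 0.135335, coefficient = 1
x_1 = 2.7500, f(x_1) = 0.063928, coefficient = 2
x_2 = 3.5000, f(x_2) = 0.030197, coefficient = 2
x_3 = 4.2500, f(x_3) = 0.014264, coefficient = 1

I ≈ (0.750000/2) × 0.337850 = 0.126694
Exact value: 0.121071
Error: 0.005623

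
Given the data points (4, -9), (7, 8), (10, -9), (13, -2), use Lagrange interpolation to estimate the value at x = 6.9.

Lagrange interpolation formula:
P(x) = Σ yᵢ × Lᵢ(x)
where Lᵢ(x) = Π_{j≠i} (x - xⱼ)/(xᵢ - xⱼ)

L_0(6.9) = (6.9 - 7)/(4 - 7) × (6.9 - 10)/(4 - 10) × (6.9 - 13)/(4 - 13) = 0.011673
L_1(6.9) = (6.9 - 4)/(7 - 4) × (6.9 - 10)/(7 - 10) × (6.9 - 13)/(7 - 13) = 1.015537
L_2(6.9) = (6.9 - 4)/(10 - 4) × (6.9 - 7)/(10 - 7) × (6.9 - 13)/(10 - 13) = -0.032759
L_3(6.9) = (6.9 - 4)/(13 - 4) × (6.9 - 7)/(13 - 7) × (6.9 - 10)/(13 - 10) = 0.005549

P(6.9) = (-9)×L_0(6.9) + 8×L_1(6.9) + (-9)×L_2(6.9) + (-2)×L_3(6.9)
P(6.9) = 8.302975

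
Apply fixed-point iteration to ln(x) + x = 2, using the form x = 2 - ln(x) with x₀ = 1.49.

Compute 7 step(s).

Equation: ln(x) + x = 2
Fixed-point form: x = 2 - ln(x)
x₀ = 1.49

x_1 = g(1.490000) = 1.601224
x_2 = g(1.601224) = 1.529232
x_3 = g(1.529232) = 1.575235
x_4 = g(1.575235) = 1.545596
x_5 = g(1.545596) = 1.564591
x_6 = g(1.564591) = 1.552376
x_7 = g(1.552376) = 1.560213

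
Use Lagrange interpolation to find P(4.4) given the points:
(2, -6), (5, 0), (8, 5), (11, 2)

Lagrange interpolation formula:
P(x) = Σ yᵢ × Lᵢ(x)
where Lᵢ(x) = Π_{j≠i} (x - xⱼ)/(xᵢ - xⱼ)

L_0(4.4) = (4.4 - 5)/(2 - 5) × (4.4 - 8)/(2 - 8) × (4.4 - 11)/(2 - 11) = 0.088000
L_1(4.4) = (4.4 - 2)/(5 - 2) × (4.4 - 8)/(5 - 8) × (4.4 - 11)/(5 - 11) = 1.056000
L_2(4.4) = (4.4 - 2)/(8 - 2) × (4.4 - 5)/(8 - 5) × (4.4 - 11)/(8 - 11) = -0.176000
L_3(4.4) = (4.4 - 2)/(11 - 2) × (4.4 - 5)/(11 - 5) × (4.4 - 8)/(11 - 8) = 0.032000

P(4.4) = (-6)×L_0(4.4) + 0×L_1(4.4) + 5×L_2(4.4) + 2×L_3(4.4)
P(4.4) = -1.344000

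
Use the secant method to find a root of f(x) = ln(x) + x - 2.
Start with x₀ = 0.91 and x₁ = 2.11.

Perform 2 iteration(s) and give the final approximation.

f(x) = ln(x) + x - 2
x₀ = 0.91, x₁ = 2.11

Secant formula: x_{n+1} = x_n - f(x_n)(x_n - x_{n-1})/(f(x_n) - f(x_{n-1}))

Iteration 1:
  f(0.910000) = -1.184311
  f(2.110000) = 0.856688
  x_2 = 2.110000 - 0.856688×(2.110000 - 0.910000)/(0.856688 - (-1.184311))
       = 1.606312
Iteration 2:
  f(2.110000) = 0.856688
  f(1.606312) = 0.080254
  x_3 = 1.606312 - 0.080254×(1.606312 - 2.110000)/(0.080254 - 0.856688)
       = 1.554250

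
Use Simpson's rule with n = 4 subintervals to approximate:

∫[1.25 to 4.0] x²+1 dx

f(x) = x²+1
a = 1.25, b = 4.0, n = 4
h = (b - a)/n = 0.687500

Simpson's rule: (h/3)[f(x₀) + 4f(x₁) + 2f(x₂) + ... + f(xₙ)]

x_0 = 1.2500, f(x_0) = 2.562500, coefficient = 1
x_1 = 1.9375, f(x_1) = 4.753906, coefficient = 4
x_2 = 2.6250, f(x_2) = 7.890625, coefficient = 2
x_3 = 3.3125, f(x_3) = 11.972656, coefficient = 4
x_4 = 4.0000, f(x_4) = 17.000000, coefficient = 1

I ≈ (0.687500/3) × 102.250000 = 23.432292
Exact value: 23.432292
Error: 0.000000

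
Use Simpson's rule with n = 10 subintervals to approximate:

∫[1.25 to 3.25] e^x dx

f(x) = e^x
a = 1.25, b = 3.25, n = 10
h = (b - a)/n = 0.200000

Simpson's rule: (h/3)[f(x₀) + 4f(x₁) + 2f(x₂) + ... + f(xₙ)]

x_0 = 1.2500, f(x_0) = 3.490343, coefficient = 1
x_1 = 1.4500, f(x_1) = 4.263115, coefficient = 4
x_2 = 1.6500, f(x_2) = 5.206980, coefficient = 2
x_3 = 1.8500, f(x_3) = 6.359820, coefficient = 4
x_4 = 2.0500, f(x_4) = 7.767901, coefficient = 2
x_5 = 2.2500, f(x_5) = 9.487736, coefficient = 4
x_6 = 2.4500, f(x_6) = 11.588347, coefficient = 2
x_7 = 2.6500, f(x_7) = 14.154039, coefficient = 4
x_8 = 2.8500, f(x_8) = 17.287782, coefficient = 2
x_9 = 3.0500, f(x_9) = 21.115344, coefficient = 4
x_10 = 3.2500, f(x_10) = 25.790340, coefficient = 1

I ≈ (0.200000/3) × 334.502914 = 22.300194
Exact value: 22.299997
Error: 0.000197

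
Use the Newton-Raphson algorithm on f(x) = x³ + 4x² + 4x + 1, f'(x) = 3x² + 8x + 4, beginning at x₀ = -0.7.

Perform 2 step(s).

f(x) = x³ + 4x² + 4x + 1
f'(x) = 3x² + 8x + 4
x₀ = -0.7

Newton-Raphson formula: x_{n+1} = x_n - f(x_n)/f'(x_n)

Iteration 1:
  f(-0.700000) = -0.183000
  f'(-0.700000) = -0.130000
  x_1 = -0.700000 - (-0.183000)/(-0.130000) = -2.107692
Iteration 2:
  f(-2.107692) = 0.975556
  f'(-2.107692) = 0.465562
  x_2 = -2.107692 - 0.975556/0.465562 = -4.203129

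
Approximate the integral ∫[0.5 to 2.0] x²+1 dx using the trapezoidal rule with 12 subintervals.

f(x) = x²+1
a = 0.5, b = 2.0, n = 12
h = (b - a)/n = 0.125000

Trapezoidal rule: (h/2)[f(x₀) + 2f(x₁) + 2f(x₂) + ... + f(xₙ)]

x_0 = 0.5000, f(x_0) = 1.250000, coefficient = 1
x_1 = 0.6250, f(x_1) = 1.390625, coefficient = 2
x_2 = 0.7500, f(x_2) = 1.562500, coefficient = 2
x_3 = 0.8750, f(x_3) = 1.765625, coefficient = 2
x_4 = 1.0000, f(x_4) = 2.000000, coefficient = 2
x_5 = 1.1250, f(x_5) = 2.265625, coefficient = 2
x_6 = 1.2500, f(x_6) = 2.562500, coefficient = 2
x_7 = 1.3750, f(x_7) = 2.890625, coefficient = 2
x_8 = 1.5000, f(x_8) = 3.250000, coefficient = 2
x_9 = 1.6250, f(x_9) = 3.640625, coefficient = 2
x_10 = 1.7500, f(x_10) = 4.062500, coefficient = 2
x_11 = 1.8750, f(x_11) = 4.515625, coefficient = 2
x_12 = 2.0000, f(x_12) = 5.000000, coefficient = 1

I ≈ (0.125000/2) × 66.062500 = 4.128906
Exact value: 4.125000
Error: 0.003906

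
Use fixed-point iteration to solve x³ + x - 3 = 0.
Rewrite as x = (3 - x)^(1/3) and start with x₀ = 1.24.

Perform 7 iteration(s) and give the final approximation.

Equation: x³ + x - 3 = 0
Fixed-point form: x = (3 - x)^(1/3)
x₀ = 1.24

x_1 = g(1.240000) = 1.207362
x_2 = g(1.207362) = 1.214780
x_3 = g(1.214780) = 1.213102
x_4 = g(1.213102) = 1.213482
x_5 = g(1.213482) = 1.213396
x_6 = g(1.213396) = 1.213415
x_7 = g(1.213415) = 1.213411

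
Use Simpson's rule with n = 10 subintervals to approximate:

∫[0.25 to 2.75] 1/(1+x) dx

f(x) = 1/(1+x)
a = 0.25, b = 2.75, n = 10
h = (b - a)/n = 0.250000

Simpson's rule: (h/3)[f(x₀) + 4f(x₁) + 2f(x₂) + ... + f(xₙ)]

x_0 = 0.2500, f(x_0) = 0.800000, coefficient = 1
x_1 = 0.5000, f(x_1) = 0.666667, coefficient = 4
x_2 = 0.7500, f(x_2) = 0.571429, coefficient = 2
x_3 = 1.0000, f(x_3) = 0.500000, coefficient = 4
x_4 = 1.2500, f(x_4) = 0.444444, coefficient = 2
x_5 = 1.5000, f(x_5) = 0.400000, coefficient = 4
x_6 = 1.7500, f(x_6) = 0.363636, coefficient = 2
x_7 = 2.0000, f(x_7) = 0.333333, coefficient = 4
x_8 = 2.2500, f(x_8) = 0.307692, coefficient = 2
x_9 = 2.5000, f(x_9) = 0.285714, coefficient = 4
x_10 = 2.7500, f(x_10) = 0.266667, coefficient = 1

I ≈ (0.250000/3) × 13.183927 = 1.098661
Exact value: 1.098612
Error: 0.000048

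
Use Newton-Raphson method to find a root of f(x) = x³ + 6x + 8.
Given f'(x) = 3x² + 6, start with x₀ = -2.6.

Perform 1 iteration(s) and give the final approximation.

f(x) = x³ + 6x + 8
f'(x) = 3x² + 6
x₀ = -2.6

Newton-Raphson formula: x_{n+1} = x_n - f(x_n)/f'(x_n)

Iteration 1:
  f(-2.600000) = -25.176000
  f'(-2.600000) = 26.280000
  x_1 = -2.600000 - (-25.176000)/26.280000 = -1.642009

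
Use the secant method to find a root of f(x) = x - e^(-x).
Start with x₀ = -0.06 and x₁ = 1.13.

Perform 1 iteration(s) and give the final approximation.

f(x) = x - e^(-x)
x₀ = -0.06, x₁ = 1.13

Secant formula: x_{n+1} = x_n - f(x_n)(x_n - x_{n-1})/(f(x_n) - f(x_{n-1}))

Iteration 1:
  f(-0.060000) = -1.121837
  f(1.130000) = 0.806967
  x_2 = 1.130000 - 0.806967×(1.130000 - (-0.060000))/(0.806967 - (-1.121837))
       = 0.632131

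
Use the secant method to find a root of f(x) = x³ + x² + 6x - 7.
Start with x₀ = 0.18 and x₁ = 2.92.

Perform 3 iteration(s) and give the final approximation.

f(x) = x³ + x² + 6x - 7
x₀ = 0.18, x₁ = 2.92

Secant formula: x_{n+1} = x_n - f(x_n)(x_n - x_{n-1})/(f(x_n) - f(x_{n-1}))

Iteration 1:
  f(0.180000) = -5.881768
  f(2.920000) = 43.943488
  x_2 = 2.920000 - 43.943488×(2.920000 - 0.180000)/(43.943488 - (-5.881768))
       = 0.503451
Iteration 2:
  f(2.920000) = 43.943488
  f(0.503451) = -3.598223
  x_3 = 0.503451 - (-3.598223)×(0.503451 - 2.920000)/(-3.598223 - 43.943488)
       = 0.686349
Iteration 3:
  f(0.503451) = -3.598223
  f(0.686349) = -2.087507
  x_4 = 0.686349 - (-2.087507)×(0.686349 - 0.503451)/(-2.087507 - (-3.598223))
       = 0.939078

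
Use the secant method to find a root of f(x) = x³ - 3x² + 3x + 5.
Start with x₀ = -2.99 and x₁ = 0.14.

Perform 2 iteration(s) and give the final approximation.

f(x) = x³ - 3x² + 3x + 5
x₀ = -2.99, x₁ = 0.14

Secant formula: x_{n+1} = x_n - f(x_n)(x_n - x_{n-1})/(f(x_n) - f(x_{n-1}))

Iteration 1:
  f(-2.990000) = -57.521199
  f(0.140000) = 5.363944
  x_2 = 0.140000 - 5.363944×(0.140000 - (-2.990000))/(5.363944 - (-57.521199))
       = -0.126981
Iteration 2:
  f(0.140000) = 5.363944
  f(-0.126981) = 4.568637
  x_3 = -0.126981 - 4.568637×(-0.126981 - 0.140000)/(4.568637 - 5.363944)
       = -1.660652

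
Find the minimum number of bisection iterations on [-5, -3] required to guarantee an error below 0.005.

We need (b-a)/2^n ≤ 0.005
(-3 - (-5))/2^n ≤ 0.005
2/2^n ≤ 0.005
2^n ≥ 400
n ≥ log₂(400) = 8.64
n ≥ 9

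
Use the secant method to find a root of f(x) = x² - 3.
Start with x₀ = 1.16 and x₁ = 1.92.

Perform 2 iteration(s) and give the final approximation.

f(x) = x² - 3
x₀ = 1.16, x₁ = 1.92

Secant formula: x_{n+1} = x_n - f(x_n)(x_n - x_{n-1})/(f(x_n) - f(x_{n-1}))

Iteration 1:
  f(1.160000) = -1.654400
  f(1.920000) = 0.686400
  x_2 = 1.920000 - 0.686400×(1.920000 - 1.160000)/(0.686400 - (-1.654400))
       = 1.697143
Iteration 2:
  f(1.920000) = 0.686400
  f(1.697143) = -0.119706
  x_3 = 1.697143 - (-0.119706)×(1.697143 - 1.920000)/(-0.119706 - 0.686400)
       = 1.730237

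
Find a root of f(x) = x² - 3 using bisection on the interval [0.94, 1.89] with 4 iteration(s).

f(x) = x² - 3
Initial interval: [0.94, 1.89]

Iteration 1:
  c_1 = (0.940000 + 1.890000)/2 = 1.415000
  f(c_1) = f(1.415000) = -0.997775
  f(a) × f(c) ≥ 0, new interval: [1.415000, 1.890000]
Iteration 2:
  c_2 = (1.415000 + 1.890000)/2 = 1.652500
  f(c_2) = f(1.652500) = -0.269244
  f(a) × f(c) ≥ 0, new interval: [1.652500, 1.890000]
Iteration 3:
  c_3 = (1.652500 + 1.890000)/2 = 1.771250
  f(c_3) = f(1.771250) = 0.137327
  f(a) × f(c) < 0, new interval: [1.652500, 1.771250]
Iteration 4:
  c_4 = (1.652500 + 1.771250)/2 = 1.711875
  f(c_4) = f(1.711875) = -0.069484
  f(a) × f(c) ≥ 0, new interval: [1.711875, 1.771250]

After 4 iteration(s), the approximation is c_4 = 1.711875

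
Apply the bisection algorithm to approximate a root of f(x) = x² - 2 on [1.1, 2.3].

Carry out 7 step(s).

f(x) = x² - 2
Initial interval: [1.1, 2.3]

Iteration 1:
  c_1 = (1.100000 + 2.300000)/2 = 1.700000
  f(c_1) = f(1.700000) = 0.890000
  f(a) × f(c) < 0, new interval: [1.100000, 1.700000]
Iteration 2:
  c_2 = (1.100000 + 1.700000)/2 = 1.400000
  f(c_2) = f(1.400000) = -0.040000
  f(a) × f(c) ≥ 0, new interval: [1.400000, 1.700000]
Iteration 3:
  c_3 = (1.400000 + 1.700000)/2 = 1.550000
  f(c_3) = f(1.550000) = 0.402500
  f(a) × f(c) < 0, new interval: [1.400000, 1.550000]
Iteration 4:
  c_4 = (1.400000 + 1.550000)/2 = 1.475000
  f(c_4) = f(1.475000) = 0.175625
  f(a) × f(c) < 0, new interval: [1.400000, 1.475000]
Iteration 5:
  c_5 = (1.400000 + 1.475000)/2 = 1.437500
  f(c_5) = f(1.437500) = 0.066406
  f(a) × f(c) < 0, new interval: [1.400000, 1.437500]
Iteration 6:
  c_6 = (1.400000 + 1.437500)/2 = 1.418750
  f(c_6) = f(1.418750) = 0.012852
  f(a) × f(c) < 0, new interval: [1.400000, 1.418750]
Iteration 7:
  c_7 = (1.400000 + 1.418750)/2 = 1.409375
  f(c_7) = f(1.409375) = -0.013662
  f(a) × f(c) ≥ 0, new interval: [1.409375, 1.418750]

After 7 iteration(s), the approximation is c_7 = 1.409375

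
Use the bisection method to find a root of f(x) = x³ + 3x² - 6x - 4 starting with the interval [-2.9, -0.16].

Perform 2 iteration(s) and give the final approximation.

f(x) = x³ + 3x² - 6x - 4
Initial interval: [-2.9, -0.16]

Iteration 1:
  c_1 = (-2.900000 + (-0.160000))/2 = -1.530000
  f(c_1) = f(-1.530000) = 8.621123
  f(a) × f(c) ≥ 0, new interval: [-1.530000, -0.160000]
Iteration 2:
  c_2 = (-1.530000 + (-0.160000))/2 = -0.845000
  f(c_2) = f(-0.845000) = 2.608724
  f(a) × f(c) ≥ 0, new interval: [-0.845000, -0.160000]

After 2 iteration(s), the approximation is c_2 = -0.845000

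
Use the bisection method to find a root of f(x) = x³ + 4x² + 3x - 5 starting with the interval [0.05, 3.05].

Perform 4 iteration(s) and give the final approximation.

f(x) = x³ + 4x² + 3x - 5
Initial interval: [0.05, 3.05]

Iteration 1:
  c_1 = (0.050000 + 3.050000)/2 = 1.550000
  f(c_1) = f(1.550000) = 12.983875
  f(a) × f(c) < 0, new interval: [0.050000, 1.550000]
Iteration 2:
  c_2 = (0.050000 + 1.550000)/2 = 0.800000
  f(c_2) = f(0.800000) = 0.472000
  f(a) × f(c) < 0, new interval: [0.050000, 0.800000]
Iteration 3:
  c_3 = (0.050000 + 0.800000)/2 = 0.425000
  f(c_3) = f(0.425000) = -2.925734
  f(a) × f(c) ≥ 0, new interval: [0.425000, 0.800000]
Iteration 4:
  c_4 = (0.425000 + 0.800000)/2 = 0.612500
  f(c_4) = f(0.612500) = -1.432092
  f(a) × f(c) ≥ 0, new interval: [0.612500, 0.800000]

After 4 iteration(s), the approximation is c_4 = 0.612500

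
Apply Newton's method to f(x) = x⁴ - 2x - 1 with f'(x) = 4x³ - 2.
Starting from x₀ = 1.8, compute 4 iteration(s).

f(x) = x⁴ - 2x - 1
f'(x) = 4x³ - 2
x₀ = 1.8

Newton-Raphson formula: x_{n+1} = x_n - f(x_n)/f'(x_n)

Iteration 1:
  f(1.800000) = 5.897600
  f'(1.800000) = 21.328000
  x_1 = 1.800000 - 5.897600/21.328000 = 1.523481
Iteration 2:
  f(1.523481) = 1.340051
  f'(1.523481) = 12.143960
  x_2 = 1.523481 - 1.340051/12.143960 = 1.413134
Iteration 3:
  f(1.413134) = 0.161530
  f'(1.413134) = 9.287812
  x_3 = 1.413134 - 0.161530/9.287812 = 1.395742
Iteration 4:
  f(1.395742) = 0.003594
  f'(1.395742) = 8.876160
  x_4 = 1.395742 - 0.003594/8.876160 = 1.395337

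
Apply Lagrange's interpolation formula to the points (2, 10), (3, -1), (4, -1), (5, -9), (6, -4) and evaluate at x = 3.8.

Lagrange interpolation formula:
P(x) = Σ yᵢ × Lᵢ(x)
where Lᵢ(x) = Π_{j≠i} (x - xⱼ)/(xᵢ - xⱼ)

L_0(3.8) = (3.8 - 3)/(2 - 3) × (3.8 - 4)/(2 - 4) × (3.8 - 5)/(2 - 5) × (3.8 - 6)/(2 - 6) = -0.017600
L_1(3.8) = (3.8 - 2)/(3 - 2) × (3.8 - 4)/(3 - 4) × (3.8 - 5)/(3 - 5) × (3.8 - 6)/(3 - 6) = 0.158400
L_2(3.8) = (3.8 - 2)/(4 - 2) × (3.8 - 3)/(4 - 3) × (3.8 - 5)/(4 - 5) × (3.8 - 6)/(4 - 6) = 0.950400
L_3(3.8) = (3.8 - 2)/(5 - 2) × (3.8 - 3)/(5 - 3) × (3.8 - 4)/(5 - 4) × (3.8 - 6)/(5 - 6) = -0.105600
L_4(3.8) = (3.8 - 2)/(6 - 2) × (3.8 - 3)/(6 - 3) × (3.8 - 4)/(6 - 4) × (3.8 - 5)/(6 - 5) = 0.014400

P(3.8) = 10×L_0(3.8) + (-1)×L_1(3.8) + (-1)×L_2(3.8) + (-9)×L_3(3.8) + (-4)×L_4(3.8)
P(3.8) = -0.392000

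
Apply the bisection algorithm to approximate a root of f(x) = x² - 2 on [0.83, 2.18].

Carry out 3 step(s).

f(x) = x² - 2
Initial interval: [0.83, 2.18]

Iteration 1:
  c_1 = (0.830000 + 2.180000)/2 = 1.505000
  f(c_1) = f(1.505000) = 0.265025
  f(a) × f(c) < 0, new interval: [0.830000, 1.505000]
Iteration 2:
  c_2 = (0.830000 + 1.505000)/2 = 1.167500
  f(c_2) = f(1.167500) = -0.636944
  f(a) × f(c) ≥ 0, new interval: [1.167500, 1.505000]
Iteration 3:
  c_3 = (1.167500 + 1.505000)/2 = 1.336250
  f(c_3) = f(1.336250) = -0.214436
  f(a) × f(c) ≥ 0, new interval: [1.336250, 1.505000]

After 3 iteration(s), the approximation is c_3 = 1.336250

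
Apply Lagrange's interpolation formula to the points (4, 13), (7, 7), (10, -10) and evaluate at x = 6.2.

Lagrange interpolation formula:
P(x) = Σ yᵢ × Lᵢ(x)
where Lᵢ(x) = Π_{j≠i} (x - xⱼ)/(xᵢ - xⱼ)

L_0(6.2) = (6.2 - 7)/(4 - 7) × (6.2 - 10)/(4 - 10) = 0.168889
L_1(6.2) = (6.2 - 4)/(7 - 4) × (6.2 - 10)/(7 - 10) = 0.928889
L_2(6.2) = (6.2 - 4)/(10 - 4) × (6.2 - 7)/(10 - 7) = -0.097778

P(6.2) = 13×L_0(6.2) + 7×L_1(6.2) + (-10)×L_2(6.2)
P(6.2) = 9.675556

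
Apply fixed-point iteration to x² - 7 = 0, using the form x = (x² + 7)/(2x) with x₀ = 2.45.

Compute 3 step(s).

Equation: x² - 7 = 0
Fixed-point form: x = (x² + 7)/(2x)
x₀ = 2.45

x_1 = g(2.450000) = 2.653571
x_2 = g(2.653571) = 2.645763
x_3 = g(2.645763) = 2.645751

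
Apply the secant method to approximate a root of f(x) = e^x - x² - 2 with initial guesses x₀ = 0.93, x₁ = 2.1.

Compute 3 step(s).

f(x) = e^x - x² - 2
x₀ = 0.93, x₁ = 2.1

Secant formula: x_{n+1} = x_n - f(x_n)(x_n - x_{n-1})/(f(x_n) - f(x_{n-1}))

Iteration 1:
  f(0.930000) = -0.330391
  f(2.100000) = 1.756170
  x_2 = 2.100000 - 1.756170×(2.100000 - 0.930000)/(1.756170 - (-0.330391))
       = 1.115260
Iteration 2:
  f(2.100000) = 1.756170
  f(1.115260) = -0.193443
  x_3 = 1.115260 - (-0.193443)×(1.115260 - 2.100000)/(-0.193443 - 1.756170)
       = 1.212968
Iteration 3:
  f(1.115260) = -0.193443
  f(1.212968) = -0.107839
  x_4 = 1.212968 - (-0.107839)×(1.212968 - 1.115260)/(-0.107839 - (-0.193443))
       = 1.336053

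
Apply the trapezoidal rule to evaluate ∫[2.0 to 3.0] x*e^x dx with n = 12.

f(x) = x*e^x
a = 2.0, b = 3.0, n = 12
h = (b - a)/n = 0.083333

Trapezoidal rule: (h/2)[f(x₀) + 2f(x₁) + 2f(x₂) + ... + f(xₙ)]

x_0 = 2.0000, f(x_0) = 14.778112, coefficient = 1
x_1 = 2.0833, f(x_1) = 16.731656, coefficient = 2
x_2 = 2.1667, f(x_2) = 18.913133, coefficient = 2
x_3 = 2.2500, f(x_3) = 21.347406, coefficient = 2
x_4 = 2.3333, f(x_4) = 24.061937, coefficient = 2
x_5 = 2.4167, f(x_5) = 27.087053, coefficient = 2
x_6 = 2.5000, f(x_6) = 30.456235, coefficient = 2
x_7 = 2.5833, f(x_7) = 34.206439, coefficient = 2
x_8 = 2.6667, f(x_8) = 38.378443, coefficient = 2
x_9 = 2.7500, f(x_9) = 43.017238, coefficient = 2
x_10 = 2.8333, f(x_10) = 48.172446, coefficient = 2
x_11 = 2.9167, f(x_11) = 53.898793, coefficient = 2
x_12 = 3.0000, f(x_12) = 60.256611, coefficient = 1

I ≈ (0.083333/2) × 787.576277 = 32.815678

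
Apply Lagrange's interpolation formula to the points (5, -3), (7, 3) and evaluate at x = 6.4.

Lagrange interpolation formula:
P(x) = Σ yᵢ × Lᵢ(x)
where Lᵢ(x) = Π_{j≠i} (x - xⱼ)/(xᵢ - xⱼ)

L_0(6.4) = (6.4 - 7)/(5 - 7) = 0.300000
L_1(6.4) = (6.4 - 5)/(7 - 5) = 0.700000

P(6.4) = (-3)×L_0(6.4) + 3×L_1(6.4)
P(6.4) = 1.200000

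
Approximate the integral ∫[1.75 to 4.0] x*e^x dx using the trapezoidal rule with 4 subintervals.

f(x) = x*e^x
a = 1.75, b = 4.0, n = 4
h = (b - a)/n = 0.562500

Trapezoidal rule: (h/2)[f(x₀) + 2f(x₁) + 2f(x₂) + ... + f(xₙ)]

x_0 = 1.7500, f(x_0) = 10.070555, coefficient = 1
x_1 = 2.3125, f(x_1) = 23.355423, coefficient = 2
x_2 = 2.8750, f(x_2) = 50.960594, coefficient = 2
x_3 = 3.4375, f(x_3) = 106.937491, coefficient = 2
x_4 = 4.0000, f(x_4) = 218.392600, coefficient = 1

I ≈ (0.562500/2) × 590.970170 = 166.210360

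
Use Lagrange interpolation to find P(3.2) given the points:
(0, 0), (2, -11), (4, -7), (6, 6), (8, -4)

Lagrange interpolation formula:
P(x) = Σ yᵢ × Lᵢ(x)
where Lᵢ(x) = Π_{j≠i} (x - xⱼ)/(xᵢ - xⱼ)

L_0(3.2) = (3.2 - 2)/(0 - 2) × (3.2 - 4)/(0 - 4) × (3.2 - 6)/(0 - 6) × (3.2 - 8)/(0 - 8) = -0.033600
L_1(3.2) = (3.2 - 0)/(2 - 0) × (3.2 - 4)/(2 - 4) × (3.2 - 6)/(2 - 6) × (3.2 - 8)/(2 - 8) = 0.358400
L_2(3.2) = (3.2 - 0)/(4 - 0) × (3.2 - 2)/(4 - 2) × (3.2 - 6)/(4 - 6) × (3.2 - 8)/(4 - 8) = 0.806400
L_3(3.2) = (3.2 - 0)/(6 - 0) × (3.2 - 2)/(6 - 2) × (3.2 - 4)/(6 - 4) × (3.2 - 8)/(6 - 8) = -0.153600
L_4(3.2) = (3.2 - 0)/(8 - 0) × (3.2 - 2)/(8 - 2) × (3.2 - 4)/(8 - 4) × (3.2 - 6)/(8 - 6) = 0.022400

P(3.2) = 0×L_0(3.2) + (-11)×L_1(3.2) + (-7)×L_2(3.2) + 6×L_3(3.2) + (-4)×L_4(3.2)
P(3.2) = -10.598400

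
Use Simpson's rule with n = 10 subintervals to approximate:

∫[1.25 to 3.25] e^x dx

f(x) = e^x
a = 1.25, b = 3.25, n = 10
h = (b - a)/n = 0.200000

Simpson's rule: (h/3)[f(x₀) + 4f(x₁) + 2f(x₂) + ... + f(xₙ)]

x_0 = 1.2500, f(x_0) = 3.490343, coefficient = 1
x_1 = 1.4500, f(x_1) = 4.263115, coefficient = 4
x_2 = 1.6500, f(x_2) = 5.206980, coefficient = 2
x_3 = 1.8500, f(x_3) = 6.359820, coefficient = 4
x_4 = 2.0500, f(x_4) = 7.767901, coefficient = 2
x_5 = 2.2500, f(x_5) = 9.487736, coefficient = 4
x_6 = 2.4500, f(x_6) = 11.588347, coefficient = 2
x_7 = 2.6500, f(x_7) = 14.154039, coefficient = 4
x_8 = 2.8500, f(x_8) = 17.287782, coefficient = 2
x_9 = 3.0500, f(x_9) = 21.115344, coefficient = 4
x_10 = 3.2500, f(x_10) = 25.790340, coefficient = 1

I ≈ (0.200000/3) × 334.502914 = 22.300194
Exact value: 22.299997
Error: 0.000197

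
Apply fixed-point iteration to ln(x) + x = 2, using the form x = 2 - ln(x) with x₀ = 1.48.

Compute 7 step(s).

Equation: ln(x) + x = 2
Fixed-point form: x = 2 - ln(x)
x₀ = 1.48

x_1 = g(1.480000) = 1.607958
x_2 = g(1.607958) = 1.525035
x_3 = g(1.525035) = 1.577983
x_4 = g(1.577983) = 1.543853
x_5 = g(1.543853) = 1.565719
x_6 = g(1.565719) = 1.551655
x_7 = g(1.551655) = 1.560678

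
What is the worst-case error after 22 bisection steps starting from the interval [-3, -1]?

Bisection error bound: |error| ≤ (b-a)/2^n
|error| ≤ (-1 - (-3))/2^22 = 2/2^22
|error| ≤ 0.0000004768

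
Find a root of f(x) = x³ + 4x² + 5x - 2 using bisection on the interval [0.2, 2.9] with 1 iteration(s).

f(x) = x³ + 4x² + 5x - 2
Initial interval: [0.2, 2.9]

Iteration 1:
  c_1 = (0.200000 + 2.900000)/2 = 1.550000
  f(c_1) = f(1.550000) = 19.083875
  f(a) × f(c) < 0, new interval: [0.200000, 1.550000]

After 1 iteration(s), the approximation is c_1 = 1.550000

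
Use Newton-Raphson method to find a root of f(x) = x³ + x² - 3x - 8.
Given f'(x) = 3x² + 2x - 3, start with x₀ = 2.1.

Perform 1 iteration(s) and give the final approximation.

f(x) = x³ + x² - 3x - 8
f'(x) = 3x² + 2x - 3
x₀ = 2.1

Newton-Raphson formula: x_{n+1} = x_n - f(x_n)/f'(x_n)

Iteration 1:
  f(2.100000) = -0.629000
  f'(2.100000) = 14.430000
  x_1 = 2.100000 - (-0.629000)/14.430000 = 2.143590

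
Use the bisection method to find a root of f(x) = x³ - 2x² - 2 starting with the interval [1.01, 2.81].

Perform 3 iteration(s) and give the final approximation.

f(x) = x³ - 2x² - 2
Initial interval: [1.01, 2.81]

Iteration 1:
  c_1 = (1.010000 + 2.810000)/2 = 1.910000
  f(c_1) = f(1.910000) = -2.328329
  f(a) × f(c) ≥ 0, new interval: [1.910000, 2.810000]
Iteration 2:
  c_2 = (1.910000 + 2.810000)/2 = 2.360000
  f(c_2) = f(2.360000) = 0.005056
  f(a) × f(c) < 0, new interval: [1.910000, 2.360000]
Iteration 3:
  c_3 = (1.910000 + 2.360000)/2 = 2.135000
  f(c_3) = f(2.135000) = -1.384640
  f(a) × f(c) ≥ 0, new interval: [2.135000, 2.360000]

After 3 iteration(s), the approximation is c_3 = 2.135000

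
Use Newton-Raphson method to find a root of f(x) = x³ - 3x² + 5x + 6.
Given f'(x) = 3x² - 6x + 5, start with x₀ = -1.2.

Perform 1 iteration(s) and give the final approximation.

f(x) = x³ - 3x² + 5x + 6
f'(x) = 3x² - 6x + 5
x₀ = -1.2

Newton-Raphson formula: x_{n+1} = x_n - f(x_n)/f'(x_n)

Iteration 1:
  f(-1.200000) = -6.048000
  f'(-1.200000) = 16.520000
  x_1 = -1.200000 - (-6.048000)/16.520000 = -0.833898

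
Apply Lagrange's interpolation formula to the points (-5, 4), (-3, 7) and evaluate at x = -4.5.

Lagrange interpolation formula:
P(x) = Σ yᵢ × Lᵢ(x)
where Lᵢ(x) = Π_{j≠i} (x - xⱼ)/(xᵢ - xⱼ)

L_0(-4.5) = (-4.5 - (-3))/(-5 - (-3)) = 0.750000
L_1(-4.5) = (-4.5 - (-5))/(-3 - (-5)) = 0.250000

P(-4.5) = 4×L_0(-4.5) + 7×L_1(-4.5)
P(-4.5) = 4.750000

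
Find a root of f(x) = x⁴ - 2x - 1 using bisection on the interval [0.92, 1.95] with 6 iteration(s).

f(x) = x⁴ - 2x - 1
Initial interval: [0.92, 1.95]

Iteration 1:
  c_1 = (0.920000 + 1.950000)/2 = 1.435000
  f(c_1) = f(1.435000) = 0.370408
  f(a) × f(c) < 0, new interval: [0.920000, 1.435000]
Iteration 2:
  c_2 = (0.920000 + 1.435000)/2 = 1.177500
  f(c_2) = f(1.177500) = -1.432600
  f(a) × f(c) ≥ 0, new interval: [1.177500, 1.435000]
Iteration 3:
  c_3 = (1.177500 + 1.435000)/2 = 1.306250
  f(c_3) = f(1.306250) = -0.701078
  f(a) × f(c) ≥ 0, new interval: [1.306250, 1.435000]
Iteration 4:
  c_4 = (1.306250 + 1.435000)/2 = 1.370625
  f(c_4) = f(1.370625) = -0.212064
  f(a) × f(c) ≥ 0, new interval: [1.370625, 1.435000]
Iteration 5:
  c_5 = (1.370625 + 1.435000)/2 = 1.402813
  f(c_5) = f(1.402813) = 0.066938
  f(a) × f(c) < 0, new interval: [1.370625, 1.402813]
Iteration 6:
  c_6 = (1.370625 + 1.402813)/2 = 1.386719
  f(c_6) = f(1.386719) = -0.075551
  f(a) × f(c) ≥ 0, new interval: [1.386719, 1.402813]

After 6 iteration(s), the approximation is c_6 = 1.386719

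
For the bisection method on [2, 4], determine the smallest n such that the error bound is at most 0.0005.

We need (b-a)/2^n ≤ 0.0005
(4 - 2)/2^n ≤ 0.0005
2/2^n ≤ 0.0005
2^n ≥ 4000
n ≥ log₂(4000) = 11.97
n ≥ 12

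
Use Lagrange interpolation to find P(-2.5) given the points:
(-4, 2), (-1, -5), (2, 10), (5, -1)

Lagrange interpolation formula:
P(x) = Σ yᵢ × Lᵢ(x)
where Lᵢ(x) = Π_{j≠i} (x - xⱼ)/(xᵢ - xⱼ)

L_0(-2.5) = (-2.5 - (-1))/(-4 - (-1)) × (-2.5 - 2)/(-4 - 2) × (-2.5 - 5)/(-4 - 5) = 0.312500
L_1(-2.5) = (-2.5 - (-4))/(-1 - (-4)) × (-2.5 - 2)/(-1 - 2) × (-2.5 - 5)/(-1 - 5) = 0.937500
L_2(-2.5) = (-2.5 - (-4))/(2 - (-4)) × (-2.5 - (-1))/(2 - (-1)) × (-2.5 - 5)/(2 - 5) = -0.312500
L_3(-2.5) = (-2.5 - (-4))/(5 - (-4)) × (-2.5 - (-1))/(5 - (-1)) × (-2.5 - 2)/(5 - 2) = 0.062500

P(-2.5) = 2×L_0(-2.5) + (-5)×L_1(-2.5) + 10×L_2(-2.5) + (-1)×L_3(-2.5)
P(-2.5) = -7.250000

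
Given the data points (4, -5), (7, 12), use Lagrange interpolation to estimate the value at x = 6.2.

Lagrange interpolation formula:
P(x) = Σ yᵢ × Lᵢ(x)
where Lᵢ(x) = Π_{j≠i} (x - xⱼ)/(xᵢ - xⱼ)

L_0(6.2) = (6.2 - 7)/(4 - 7) = 0.266667
L_1(6.2) = (6.2 - 4)/(7 - 4) = 0.733333

P(6.2) = (-5)×L_0(6.2) + 12×L_1(6.2)
P(6.2) = 7.466667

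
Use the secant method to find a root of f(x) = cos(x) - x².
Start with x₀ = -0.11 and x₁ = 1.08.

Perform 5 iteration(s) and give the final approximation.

f(x) = cos(x) - x²
x₀ = -0.11, x₁ = 1.08

Secant formula: x_{n+1} = x_n - f(x_n)(x_n - x_{n-1})/(f(x_n) - f(x_{n-1}))

Iteration 1:
  f(-0.110000) = 0.981856
  f(1.080000) = -0.695072
  x_2 = 1.080000 - (-0.695072)×(1.080000 - (-0.110000))/(-0.695072 - 0.981856)
       = 0.586756
Iteration 2:
  f(1.080000) = -0.695072
  f(0.586756) = 0.488459
  x_3 = 0.586756 - 0.488459×(0.586756 - 1.080000)/(0.488459 - (-0.695072))
       = 0.790324
Iteration 3:
  f(0.586756) = 0.488459
  f(0.790324) = 0.079003
  x_4 = 0.790324 - 0.079003×(0.790324 - 0.586756)/(0.079003 - 0.488459)
       = 0.829602
Iteration 4:
  f(0.790324) = 0.079003
  f(0.829602) = -0.013069
  x_5 = 0.829602 - (-0.013069)×(0.829602 - 0.790324)/(-0.013069 - 0.079003)
       = 0.824026
Iteration 5:
  f(0.829602) = -0.013069
  f(0.824026) = 0.000252
  x_6 = 0.824026 - 0.000252×(0.824026 - 0.829602)/(0.000252 - (-0.013069))
       = 0.824132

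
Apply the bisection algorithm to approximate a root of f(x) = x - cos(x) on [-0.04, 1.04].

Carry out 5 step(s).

f(x) = x - cos(x)
Initial interval: [-0.04, 1.04]

Iteration 1:
  c_1 = (-0.040000 + 1.040000)/2 = 0.500000
  f(c_1) = f(0.500000) = -0.377583
  f(a) × f(c) ≥ 0, new interval: [0.500000, 1.040000]
Iteration 2:
  c_2 = (0.500000 + 1.040000)/2 = 0.770000
  f(c_2) = f(0.770000) = 0.052089
  f(a) × f(c) < 0, new interval: [0.500000, 0.770000]
Iteration 3:
  c_3 = (0.500000 + 0.770000)/2 = 0.635000
  f(c_3) = f(0.635000) = -0.170072
  f(a) × f(c) ≥ 0, new interval: [0.635000, 0.770000]
Iteration 4:
  c_4 = (0.635000 + 0.770000)/2 = 0.702500
  f(c_4) = f(0.702500) = -0.060729
  f(a) × f(c) ≥ 0, new interval: [0.702500, 0.770000]
Iteration 5:
  c_5 = (0.702500 + 0.770000)/2 = 0.736250
  f(c_5) = f(0.736250) = -0.004742
  f(a) × f(c) ≥ 0, new interval: [0.736250, 0.770000]

After 5 iteration(s), the approximation is c_5 = 0.736250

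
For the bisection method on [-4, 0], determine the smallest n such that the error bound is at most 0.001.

We need (b-a)/2^n ≤ 0.001
(0 - (-4))/2^n ≤ 0.001
4/2^n ≤ 0.001
2^n ≥ 4000
n ≥ log₂(4000) = 11.97
n ≥ 12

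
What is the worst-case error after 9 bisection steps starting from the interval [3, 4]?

Bisection error bound: |error| ≤ (b-a)/2^n
|error| ≤ (4 - 3)/2^9 = 1/2^9
|error| ≤ 0.0019531250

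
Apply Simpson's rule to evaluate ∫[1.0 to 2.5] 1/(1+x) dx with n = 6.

f(x) = 1/(1+x)
a = 1.0, b = 2.5, n = 6
h = (b - a)/n = 0.250000

Simpson's rule: (h/3)[f(x₀) + 4f(x₁) + 2f(x₂) + ... + f(xₙ)]

x_0 = 1.0000, f(x_0) = 0.500000, coefficient = 1
x_1 = 1.2500, f(x_1) = 0.444444, coefficient = 4
x_2 = 1.5000, f(x_2) = 0.400000, coefficient = 2
x_3 = 1.7500, f(x_3) = 0.363636, coefficient = 4
x_4 = 2.0000, f(x_4) = 0.333333, coefficient = 2
x_5 = 2.2500, f(x_5) = 0.307692, coefficient = 4
x_6 = 2.5000, f(x_6) = 0.285714, coefficient = 1

I ≈ (0.250000/3) × 6.715473 = 0.559623
Exact value: 0.559616
Error: 0.000007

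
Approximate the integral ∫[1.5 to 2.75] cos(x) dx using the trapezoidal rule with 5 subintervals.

f(x) = cos(x)
a = 1.5, b = 2.75, n = 5
h = (b - a)/n = 0.250000

Trapezoidal rule: (h/2)[f(x₀) + 2f(x₁) + 2f(x₂) + ... + f(xₙ)]

x_0 = 1.5000, f(x_0) = 0.070737, coefficient = 1
x_1 = 1.7500, f(x_1) = -0.178246, coefficient = 2
x_2 = 2.0000, f(x_2) = -0.416147, coefficient = 2
x_3 = 2.2500, f(x_3) = -0.628174, coefficient = 2
x_4 = 2.5000, f(x_4) = -0.801144, coefficient = 2
x_5 = 2.7500, f(x_5) = -0.924302, coefficient = 1

I ≈ (0.250000/2) × -4.900985 = -0.612623
Exact value: -0.615834
Error: 0.003211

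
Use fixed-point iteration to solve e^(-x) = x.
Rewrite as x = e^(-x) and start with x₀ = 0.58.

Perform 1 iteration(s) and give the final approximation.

Equation: e^(-x) = x
Fixed-point form: x = e^(-x)
x₀ = 0.58

x_1 = g(0.580000) = 0.559898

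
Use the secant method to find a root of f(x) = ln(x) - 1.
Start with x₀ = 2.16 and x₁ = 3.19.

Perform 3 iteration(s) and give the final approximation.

f(x) = ln(x) - 1
x₀ = 2.16, x₁ = 3.19

Secant formula: x_{n+1} = x_n - f(x_n)(x_n - x_{n-1})/(f(x_n) - f(x_{n-1}))

Iteration 1:
  f(2.160000) = -0.229892
  f(3.190000) = 0.160021
  x_2 = 3.190000 - 0.160021×(3.190000 - 2.160000)/(0.160021 - (-0.229892))
       = 2.767286
Iteration 2:
  f(3.190000) = 0.160021
  f(2.767286) = 0.017867
  x_3 = 2.767286 - 0.017867×(2.767286 - 3.190000)/(0.017867 - 0.160021)
       = 2.714156
Iteration 3:
  f(2.767286) = 0.017867
  f(2.714156) = -0.001519
  x_4 = 2.714156 - (-0.001519)×(2.714156 - 2.767286)/(-0.001519 - 0.017867)
       = 2.718319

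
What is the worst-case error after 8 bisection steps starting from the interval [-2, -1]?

Bisection error bound: |error| ≤ (b-a)/2^n
|error| ≤ (-1 - (-2))/2^8 = 1/2^8
|error| ≤ 0.0039062500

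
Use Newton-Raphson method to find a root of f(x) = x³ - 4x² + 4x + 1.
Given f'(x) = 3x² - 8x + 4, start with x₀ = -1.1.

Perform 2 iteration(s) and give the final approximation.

f(x) = x³ - 4x² + 4x + 1
f'(x) = 3x² - 8x + 4
x₀ = -1.1

Newton-Raphson formula: x_{n+1} = x_n - f(x_n)/f'(x_n)

Iteration 1:
  f(-1.100000) = -9.571000
  f'(-1.100000) = 16.430000
  x_1 = -1.100000 - (-9.571000)/16.430000 = -0.517468
Iteration 2:
  f(-0.517468) = -2.279529
  f'(-0.517468) = 8.943064
  x_2 = -0.517468 - (-2.279529)/8.943064 = -0.262575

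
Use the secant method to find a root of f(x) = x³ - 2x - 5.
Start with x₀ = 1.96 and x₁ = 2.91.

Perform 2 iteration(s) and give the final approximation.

f(x) = x³ - 2x - 5
x₀ = 1.96, x₁ = 2.91

Secant formula: x_{n+1} = x_n - f(x_n)(x_n - x_{n-1})/(f(x_n) - f(x_{n-1}))

Iteration 1:
  f(1.960000) = -1.390464
  f(2.910000) = 13.822171
  x_2 = 2.910000 - 13.822171×(2.910000 - 1.960000)/(13.822171 - (-1.390464))
       = 2.046832
Iteration 2:
  f(2.910000) = 13.822171
  f(2.046832) = -0.518420
  x_3 = 2.046832 - (-0.518420)×(2.046832 - 2.910000)/(-0.518420 - 13.822171)
       = 2.078036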